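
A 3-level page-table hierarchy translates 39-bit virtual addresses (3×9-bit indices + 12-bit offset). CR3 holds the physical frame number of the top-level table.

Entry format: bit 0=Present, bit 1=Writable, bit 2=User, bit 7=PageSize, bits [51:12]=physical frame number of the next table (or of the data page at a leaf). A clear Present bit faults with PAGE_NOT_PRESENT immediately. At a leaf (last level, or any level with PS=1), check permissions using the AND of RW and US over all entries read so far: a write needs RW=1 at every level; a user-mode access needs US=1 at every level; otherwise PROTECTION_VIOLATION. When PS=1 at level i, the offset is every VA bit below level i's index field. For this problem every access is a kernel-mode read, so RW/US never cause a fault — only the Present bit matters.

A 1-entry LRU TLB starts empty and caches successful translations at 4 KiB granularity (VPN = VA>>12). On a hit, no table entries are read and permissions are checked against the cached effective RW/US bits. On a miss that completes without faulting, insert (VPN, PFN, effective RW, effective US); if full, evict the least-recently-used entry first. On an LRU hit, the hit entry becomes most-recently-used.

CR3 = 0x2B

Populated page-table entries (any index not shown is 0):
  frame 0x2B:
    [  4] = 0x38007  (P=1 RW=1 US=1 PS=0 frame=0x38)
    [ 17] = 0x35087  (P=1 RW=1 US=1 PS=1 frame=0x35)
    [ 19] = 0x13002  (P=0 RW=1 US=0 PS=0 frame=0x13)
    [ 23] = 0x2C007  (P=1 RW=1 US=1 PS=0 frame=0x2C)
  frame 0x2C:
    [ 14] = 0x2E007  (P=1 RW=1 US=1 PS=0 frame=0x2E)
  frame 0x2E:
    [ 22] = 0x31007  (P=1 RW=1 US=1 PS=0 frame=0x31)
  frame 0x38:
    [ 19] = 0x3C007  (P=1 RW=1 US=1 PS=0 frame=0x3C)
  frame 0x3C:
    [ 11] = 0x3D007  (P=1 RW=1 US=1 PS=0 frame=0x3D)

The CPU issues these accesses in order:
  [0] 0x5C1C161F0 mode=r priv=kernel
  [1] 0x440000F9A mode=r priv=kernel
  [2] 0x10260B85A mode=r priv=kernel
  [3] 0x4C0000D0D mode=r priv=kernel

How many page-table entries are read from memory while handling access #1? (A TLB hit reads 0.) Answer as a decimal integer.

Walk each access:
#0 VA=0x5C1C161F0 (r,kernel):
  [0] read 0x2B idx=23: raw=0x2C007 flags P=1 W=1 U=1 S=0
  [1] read 0x2C idx=14: raw=0x2E007 flags P=1 W=1 U=1 S=0
  [2] read 0x2E idx=22: raw=0x31007 flags P=1 W=1 U=1 S=0
  → PA=0x311F0  (3 entries read)
#1 VA=0x440000F9A (r,kernel):
  [0] read 0x2B idx=17: raw=0x35087 flags P=1 W=1 U=1 S=1
  → PA=0x35F9A (huge @L0)  (1 entries read)
#2 VA=0x10260B85A (r,kernel):
  [0] read 0x2B idx=4: raw=0x38007 flags P=1 W=1 U=1 S=0
  [1] read 0x38 idx=19: raw=0x3C007 flags P=1 W=1 U=1 S=0
  [2] read 0x3C idx=11: raw=0x3D007 flags P=1 W=1 U=1 S=0
  → PA=0x3D85A  (3 entries read)
#3 VA=0x4C0000D0D (r,kernel):
  [0] read 0x2B idx=19: raw=0x13002 flags P=0 W=1 U=0 S=0
  ⇒ fault: PAGE_NOT_PRESENT  — 1 lookups

Entries read for #1: 1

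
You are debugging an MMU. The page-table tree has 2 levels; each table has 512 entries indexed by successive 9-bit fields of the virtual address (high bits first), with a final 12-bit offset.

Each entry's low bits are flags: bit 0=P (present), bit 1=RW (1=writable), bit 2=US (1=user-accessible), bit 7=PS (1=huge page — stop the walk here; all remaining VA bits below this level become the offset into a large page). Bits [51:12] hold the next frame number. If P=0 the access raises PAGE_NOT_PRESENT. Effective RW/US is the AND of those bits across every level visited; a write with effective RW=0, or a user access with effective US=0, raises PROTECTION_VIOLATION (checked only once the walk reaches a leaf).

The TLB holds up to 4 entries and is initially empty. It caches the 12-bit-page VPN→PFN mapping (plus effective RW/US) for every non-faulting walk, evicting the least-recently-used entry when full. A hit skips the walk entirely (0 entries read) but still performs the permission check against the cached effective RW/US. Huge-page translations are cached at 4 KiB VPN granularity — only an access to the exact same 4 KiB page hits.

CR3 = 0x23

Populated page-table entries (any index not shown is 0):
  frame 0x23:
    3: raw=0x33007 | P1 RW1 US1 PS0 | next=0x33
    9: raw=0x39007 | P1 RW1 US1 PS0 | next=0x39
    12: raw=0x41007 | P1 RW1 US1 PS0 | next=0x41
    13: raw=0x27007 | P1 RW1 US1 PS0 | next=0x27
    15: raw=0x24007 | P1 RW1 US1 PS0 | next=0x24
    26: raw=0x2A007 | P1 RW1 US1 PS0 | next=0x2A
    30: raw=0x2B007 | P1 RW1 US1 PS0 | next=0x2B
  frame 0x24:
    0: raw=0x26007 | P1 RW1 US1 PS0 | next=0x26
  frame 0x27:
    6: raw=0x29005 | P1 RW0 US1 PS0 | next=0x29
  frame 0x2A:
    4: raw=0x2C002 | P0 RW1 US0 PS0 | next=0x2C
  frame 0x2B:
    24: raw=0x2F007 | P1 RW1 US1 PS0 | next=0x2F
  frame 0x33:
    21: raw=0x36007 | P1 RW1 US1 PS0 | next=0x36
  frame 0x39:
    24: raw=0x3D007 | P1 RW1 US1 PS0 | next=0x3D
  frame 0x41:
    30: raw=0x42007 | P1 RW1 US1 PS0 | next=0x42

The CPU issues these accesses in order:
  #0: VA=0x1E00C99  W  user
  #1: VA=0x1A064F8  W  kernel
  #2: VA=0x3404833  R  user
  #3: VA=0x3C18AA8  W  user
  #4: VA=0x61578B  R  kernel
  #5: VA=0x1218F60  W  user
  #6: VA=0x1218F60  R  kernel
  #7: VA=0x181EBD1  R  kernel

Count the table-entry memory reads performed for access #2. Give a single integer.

Per-access translation:
#0 VA=0x1E00C99 (w,user):
  L0: frame=0x23 idx=15 entry=0x24007 [P=1 RW=1 US=1 PS=0]
  L1: frame=0x24 idx=0 entry=0x26007 [P=1 RW=1 US=1 PS=0]
  → PA=0x26C99  (2 entries read)
#1 VA=0x1A064F8 (w,kernel):
  L0: frame=0x23 idx=13 entry=0x27007 [P=1 RW=1 US=1 PS=0]
  L1: frame=0x27 idx=6 entry=0x29005 [P=1 RW=0 US=1 PS=0]
  → PROTECTION_VIOLATION  (2 entries read)
#2 VA=0x3404833 (r,user):
  L0: frame=0x23 idx=26 entry=0x2A007 [P=1 RW=1 US=1 PS=0]
  L1: frame=0x2A idx=4 entry=0x2C002 [P=0 RW=1 US=0 PS=0]
  → PAGE_NOT_PRESENT  (2 entries read)
#3 VA=0x3C18AA8 (w,user):
  L0: frame=0x23 idx=30 entry=0x2B007 [P=1 RW=1 US=1 PS=0]
  L1: frame=0x2B idx=24 entry=0x2F007 [P=1 RW=1 US=1 PS=0]
  → PA=0x2FAA8  (2 entries read)
#4 VA=0x61578B (r,kernel):
  L0: frame=0x23 idx=3 entry=0x33007 [P=1 RW=1 US=1 PS=0]
  L1: frame=0x33 idx=21 entry=0x36007 [P=1 RW=1 US=1 PS=0]
  → PA=0x3678B  (2 entries read)
#5 VA=0x1218F60 (w,user):
  L0: frame=0x23 idx=9 entry=0x39007 [P=1 RW=1 US=1 PS=0]
  L1: frame=0x39 idx=24 entry=0x3D007 [P=1 RW=1 US=1 PS=0]
  → PA=0x3DF60  (2 entries read)
#6 VA=0x1218F60 (r,kernel):
  TLB hit vpn=0x1218 → PA=0x3DF60
#7 VA=0x181EBD1 (r,kernel):
  L0: frame=0x23 idx=12 entry=0x41007 [P=1 RW=1 US=1 PS=0]
  L1: frame=0x41 idx=30 entry=0x42007 [P=1 RW=1 US=1 PS=0]
  → PA=0x42BD1  (2 entries read)

Entries read for #2: 2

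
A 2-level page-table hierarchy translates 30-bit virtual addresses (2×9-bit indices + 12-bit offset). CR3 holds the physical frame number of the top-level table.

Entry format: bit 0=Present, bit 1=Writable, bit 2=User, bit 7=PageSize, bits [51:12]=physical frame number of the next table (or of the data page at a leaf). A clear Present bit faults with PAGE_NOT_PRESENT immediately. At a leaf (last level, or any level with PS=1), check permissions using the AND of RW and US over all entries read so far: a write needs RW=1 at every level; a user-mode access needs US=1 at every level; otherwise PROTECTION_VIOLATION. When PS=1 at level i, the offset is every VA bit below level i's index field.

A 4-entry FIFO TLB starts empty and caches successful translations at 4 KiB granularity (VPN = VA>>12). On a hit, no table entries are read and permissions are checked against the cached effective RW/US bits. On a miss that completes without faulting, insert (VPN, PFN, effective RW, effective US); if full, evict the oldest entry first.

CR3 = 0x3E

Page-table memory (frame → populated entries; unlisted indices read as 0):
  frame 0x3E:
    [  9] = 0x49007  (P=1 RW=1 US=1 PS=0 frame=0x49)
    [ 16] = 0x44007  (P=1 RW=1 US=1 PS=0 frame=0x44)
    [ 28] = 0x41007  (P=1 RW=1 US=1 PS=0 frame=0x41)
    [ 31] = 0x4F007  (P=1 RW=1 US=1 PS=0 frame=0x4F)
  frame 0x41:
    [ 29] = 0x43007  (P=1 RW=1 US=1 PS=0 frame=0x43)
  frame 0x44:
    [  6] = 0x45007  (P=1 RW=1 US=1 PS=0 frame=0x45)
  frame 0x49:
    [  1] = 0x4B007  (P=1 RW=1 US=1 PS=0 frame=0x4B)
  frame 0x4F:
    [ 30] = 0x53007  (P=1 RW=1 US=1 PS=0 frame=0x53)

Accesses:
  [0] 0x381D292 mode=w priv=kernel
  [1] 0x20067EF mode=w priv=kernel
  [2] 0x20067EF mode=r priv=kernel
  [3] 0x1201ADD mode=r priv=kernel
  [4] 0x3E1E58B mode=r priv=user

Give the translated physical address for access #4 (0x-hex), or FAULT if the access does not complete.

Per-access translation:
#0 VA=0x381D292 (w,kernel):
  [0] read 0x3E idx=28: raw=0x41007 flags P=1 W=1 U=1 S=0
  [1] read 0x41 idx=29: raw=0x43007 flags P=1 W=1 U=1 S=0
  → PA=0x43292  (2 entries read)
#1 VA=0x20067EF (w,kernel):
  [0] read 0x3E idx=16: raw=0x44007 flags P=1 W=1 U=1 S=0
  [1] read 0x44 idx=6: raw=0x45007 flags P=1 W=1 U=1 S=0
  → PA=0x457EF  (2 entries read)
#2 VA=0x20067EF (r,kernel):
  TLB hit vpn=0x2006 → PA=0x457EF
#3 VA=0x1201ADD (r,kernel):
  [0] read 0x3E idx=9: raw=0x49007 flags P=1 W=1 U=1 S=0
  [1] read 0x49 idx=1: raw=0x4B007 flags P=1 W=1 U=1 S=0
  → PA=0x4BADD  (2 entries read)
#4 VA=0x3E1E58B (r,user):
  [0] read 0x3E idx=31: raw=0x4F007 flags P=1 W=1 U=1 S=0
  [1] read 0x4F idx=30: raw=0x53007 flags P=1 W=1 U=1 S=0
  → PA=0x5358B  (2 entries read)

Access #4 PA: 0x5358B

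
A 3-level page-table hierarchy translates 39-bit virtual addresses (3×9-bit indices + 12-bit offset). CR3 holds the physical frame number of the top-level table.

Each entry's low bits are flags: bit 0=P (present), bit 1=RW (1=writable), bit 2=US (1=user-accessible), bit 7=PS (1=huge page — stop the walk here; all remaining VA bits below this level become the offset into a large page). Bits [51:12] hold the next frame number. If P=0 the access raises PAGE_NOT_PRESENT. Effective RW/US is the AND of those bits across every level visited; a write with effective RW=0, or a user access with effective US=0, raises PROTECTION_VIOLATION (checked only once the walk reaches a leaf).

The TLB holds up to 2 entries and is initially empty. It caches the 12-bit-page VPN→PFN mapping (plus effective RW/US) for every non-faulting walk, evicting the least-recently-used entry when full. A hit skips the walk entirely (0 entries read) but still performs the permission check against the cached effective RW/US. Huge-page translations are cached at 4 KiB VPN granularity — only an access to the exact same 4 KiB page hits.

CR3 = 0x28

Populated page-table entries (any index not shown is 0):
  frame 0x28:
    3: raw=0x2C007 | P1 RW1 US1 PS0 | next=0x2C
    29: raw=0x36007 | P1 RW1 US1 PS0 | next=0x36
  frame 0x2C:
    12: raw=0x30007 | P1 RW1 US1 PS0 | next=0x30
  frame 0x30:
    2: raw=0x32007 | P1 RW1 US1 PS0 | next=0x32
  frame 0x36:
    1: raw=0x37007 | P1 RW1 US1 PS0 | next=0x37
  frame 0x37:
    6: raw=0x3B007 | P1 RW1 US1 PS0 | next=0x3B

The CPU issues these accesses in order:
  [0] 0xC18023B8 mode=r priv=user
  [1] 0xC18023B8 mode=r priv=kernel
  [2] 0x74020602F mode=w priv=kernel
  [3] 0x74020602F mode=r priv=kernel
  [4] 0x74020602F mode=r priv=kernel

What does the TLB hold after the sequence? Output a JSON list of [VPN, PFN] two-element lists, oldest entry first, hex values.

Trace:
#0 VA=0xC18023B8 (r,user):
  L0 @0x28[3] → 0x2C007  P=1,RW=1,US=1,PS=0
  L1 @0x2C[12] → 0x30007  P=1,RW=1,US=1,PS=0
  L2 @0x30[2] → 0x32007  P=1,RW=1,US=1,PS=0
  ✓ 0x323B8  — 3 lookups
#1 VA=0xC18023B8 (r,kernel):
  TLB hit vpn=0xC1802 → PA=0x323B8
#2 VA=0x74020602F (w,kernel):
  L0 @0x28[29] → 0x36007  P=1,RW=1,US=1,PS=0
  L1 @0x36[1] → 0x37007  P=1,RW=1,US=1,PS=0
  L2 @0x37[6] → 0x3B007  P=1,RW=1,US=1,PS=0
  ✓ 0x3B02F  — 3 lookups
#3 VA=0x74020602F (r,kernel):
  TLB hit vpn=0x740206 → PA=0x3B02F
#4 VA=0x74020602F (r,kernel):
  TLB hit vpn=0x740206 → PA=0x3B02F

TLB: [["0xC1802", "0x32"], ["0x740206", "0x3B"]]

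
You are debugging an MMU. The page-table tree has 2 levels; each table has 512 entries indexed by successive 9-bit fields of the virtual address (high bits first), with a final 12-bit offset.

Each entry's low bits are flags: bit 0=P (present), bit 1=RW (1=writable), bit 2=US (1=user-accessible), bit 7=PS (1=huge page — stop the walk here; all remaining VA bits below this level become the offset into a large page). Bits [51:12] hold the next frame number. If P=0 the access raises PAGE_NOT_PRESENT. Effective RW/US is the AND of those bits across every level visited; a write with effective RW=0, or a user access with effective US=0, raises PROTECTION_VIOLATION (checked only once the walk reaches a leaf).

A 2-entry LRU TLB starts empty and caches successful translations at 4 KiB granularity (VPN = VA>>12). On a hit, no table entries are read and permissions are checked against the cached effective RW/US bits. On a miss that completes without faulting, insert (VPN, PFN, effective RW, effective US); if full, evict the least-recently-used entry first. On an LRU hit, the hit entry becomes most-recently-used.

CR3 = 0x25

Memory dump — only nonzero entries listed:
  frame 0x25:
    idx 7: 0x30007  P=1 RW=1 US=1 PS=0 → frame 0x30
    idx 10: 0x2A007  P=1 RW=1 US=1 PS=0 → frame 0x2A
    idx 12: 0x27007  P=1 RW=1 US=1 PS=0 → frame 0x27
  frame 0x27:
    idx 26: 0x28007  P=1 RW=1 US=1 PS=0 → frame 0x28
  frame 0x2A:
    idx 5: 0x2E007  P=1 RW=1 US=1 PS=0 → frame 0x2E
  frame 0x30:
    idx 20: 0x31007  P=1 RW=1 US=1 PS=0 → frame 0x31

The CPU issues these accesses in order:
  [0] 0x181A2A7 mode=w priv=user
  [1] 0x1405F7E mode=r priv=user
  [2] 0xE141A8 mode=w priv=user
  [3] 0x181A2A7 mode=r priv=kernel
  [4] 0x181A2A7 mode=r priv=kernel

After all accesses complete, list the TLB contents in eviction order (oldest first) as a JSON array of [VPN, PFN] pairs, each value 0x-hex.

Walk each access:
#0 VA=0x181A2A7 (w,user):
  [0] read 0x25 idx=12: raw=0x27007 flags P=1 W=1 U=1 S=0
  [1] read 0x27 idx=26: raw=0x28007 flags P=1 W=1 U=1 S=0
  → PA=0x282A7  (2 entries read)
#1 VA=0x1405F7E (r,user):
  [0] read 0x25 idx=10: raw=0x2A007 flags P=1 W=1 U=1 S=0
  [1] read 0x2A idx=5: raw=0x2E007 flags P=1 W=1 U=1 S=0
  → PA=0x2EF7E  (2 entries read)
#2 VA=0xE141A8 (w,user):
  [0] read 0x25 idx=7: raw=0x30007 flags P=1 W=1 U=1 S=0
  [1] read 0x30 idx=20: raw=0x31007 flags P=1 W=1 U=1 S=0
  → PA=0x311A8  (2 entries read)
#3 VA=0x181A2A7 (r,kernel):
  [0] read 0x25 idx=12: raw=0x27007 flags P=1 W=1 U=1 S=0
  [1] read 0x27 idx=26: raw=0x28007 flags P=1 W=1 U=1 S=0
  → PA=0x282A7  (2 entries read)
#4 VA=0x181A2A7 (r,kernel):
  TLB hit vpn=0x181A → PA=0x282A7

TLB: [["0xE14", "0x31"], ["0x181A", "0x28"]]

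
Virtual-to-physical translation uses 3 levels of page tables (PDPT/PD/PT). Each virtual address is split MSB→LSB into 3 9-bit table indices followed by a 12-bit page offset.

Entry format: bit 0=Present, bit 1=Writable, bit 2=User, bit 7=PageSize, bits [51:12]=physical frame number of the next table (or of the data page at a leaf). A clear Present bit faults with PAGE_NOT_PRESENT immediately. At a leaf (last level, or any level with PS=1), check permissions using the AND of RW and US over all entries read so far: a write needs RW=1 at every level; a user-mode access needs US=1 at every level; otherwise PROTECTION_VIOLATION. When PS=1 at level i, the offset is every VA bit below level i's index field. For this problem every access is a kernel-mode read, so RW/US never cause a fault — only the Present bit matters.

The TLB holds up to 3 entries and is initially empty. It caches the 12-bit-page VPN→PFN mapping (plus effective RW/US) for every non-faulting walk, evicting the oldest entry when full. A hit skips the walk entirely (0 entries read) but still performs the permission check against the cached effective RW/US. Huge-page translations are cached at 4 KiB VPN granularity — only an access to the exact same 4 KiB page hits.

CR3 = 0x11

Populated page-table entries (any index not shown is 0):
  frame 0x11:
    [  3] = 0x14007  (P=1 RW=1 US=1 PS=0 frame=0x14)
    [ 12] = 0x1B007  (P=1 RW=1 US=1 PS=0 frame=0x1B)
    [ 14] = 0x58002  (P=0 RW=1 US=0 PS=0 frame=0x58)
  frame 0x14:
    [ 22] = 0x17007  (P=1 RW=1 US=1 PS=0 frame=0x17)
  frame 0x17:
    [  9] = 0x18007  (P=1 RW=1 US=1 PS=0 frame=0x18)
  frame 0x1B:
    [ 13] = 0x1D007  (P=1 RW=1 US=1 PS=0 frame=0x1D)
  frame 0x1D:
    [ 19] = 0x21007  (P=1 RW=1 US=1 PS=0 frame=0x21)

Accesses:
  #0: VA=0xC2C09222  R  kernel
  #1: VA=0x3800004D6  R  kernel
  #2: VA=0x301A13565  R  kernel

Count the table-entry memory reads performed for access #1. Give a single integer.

Walk each access:
#0 VA=0xC2C09222 (r,kernel):
  lvl0: tbl 0x11, slot 3 ⇒ 0x14007 (P1/RW1/US1/PS0)
  lvl1: tbl 0x14, slot 22 ⇒ 0x17007 (P1/RW1/US1/PS0)
  lvl2: tbl 0x17, slot 9 ⇒ 0x18007 (P1/RW1/US1/PS0)
  ⇒ phys 0x18222  [3 reads]
#1 VA=0x3800004D6 (r,kernel):
  lvl0: tbl 0x11, slot 14 ⇒ 0x58002 (P0/RW1/US0/PS0)
  ✗ PAGE_NOT_PRESENT  [1 reads]
#2 VA=0x301A13565 (r,kernel):
  lvl0: tbl 0x11, slot 12 ⇒ 0x1B007 (P1/RW1/US1/PS0)
  lvl1: tbl 0x1B, slot 13 ⇒ 0x1D007 (P1/RW1/US1/PS0)
  lvl2: tbl 0x1D, slot 19 ⇒ 0x21007 (P1/RW1/US1/PS0)
  ⇒ phys 0x21565  [3 reads]

Entries read for #1: 1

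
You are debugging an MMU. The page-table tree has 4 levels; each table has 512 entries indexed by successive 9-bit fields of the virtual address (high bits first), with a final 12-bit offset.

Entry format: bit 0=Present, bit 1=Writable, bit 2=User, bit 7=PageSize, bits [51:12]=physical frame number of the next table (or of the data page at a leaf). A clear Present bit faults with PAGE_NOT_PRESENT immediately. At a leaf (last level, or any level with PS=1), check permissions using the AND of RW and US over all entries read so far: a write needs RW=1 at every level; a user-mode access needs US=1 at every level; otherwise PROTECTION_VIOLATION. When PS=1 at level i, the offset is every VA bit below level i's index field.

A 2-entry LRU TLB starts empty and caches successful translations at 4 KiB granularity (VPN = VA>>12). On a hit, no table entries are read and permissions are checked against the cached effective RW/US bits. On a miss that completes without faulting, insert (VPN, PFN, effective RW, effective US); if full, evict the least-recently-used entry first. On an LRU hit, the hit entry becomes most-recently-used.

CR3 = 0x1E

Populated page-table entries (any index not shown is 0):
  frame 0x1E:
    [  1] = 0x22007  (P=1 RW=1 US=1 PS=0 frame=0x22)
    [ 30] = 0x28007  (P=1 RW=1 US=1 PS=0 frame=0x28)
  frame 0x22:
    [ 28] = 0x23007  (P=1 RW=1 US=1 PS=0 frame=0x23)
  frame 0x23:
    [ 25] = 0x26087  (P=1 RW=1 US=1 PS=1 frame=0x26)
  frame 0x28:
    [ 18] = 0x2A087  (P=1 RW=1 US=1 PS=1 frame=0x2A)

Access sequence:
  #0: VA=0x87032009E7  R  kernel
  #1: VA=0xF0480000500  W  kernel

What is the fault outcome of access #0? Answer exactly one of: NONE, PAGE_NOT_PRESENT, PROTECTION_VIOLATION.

Trace:
#0 VA=0x87032009E7 (r,kernel):
  L0: frame=0x1E idx=1 entry=0x22007 [P=1 RW=1 US=1 PS=0]
  L1: frame=0x22 idx=28 entry=0x23007 [P=1 RW=1 US=1 PS=0]
  L2: frame=0x23 idx=25 entry=0x26087 [P=1 RW=1 US=1 PS=1]
  ✓ 0x269E7 (huge @L2)  — 3 lookups
#1 VA=0xF0480000500 (w,kernel):
  L0: frame=0x1E idx=30 entry=0x28007 [P=1 RW=1 US=1 PS=0]
  L1: frame=0x28 idx=18 entry=0x2A087 [P=1 RW=1 US=1 PS=1]
  ✓ 0x2A500 (huge @L1)  — 2 lookups

Access #0 fault: NONE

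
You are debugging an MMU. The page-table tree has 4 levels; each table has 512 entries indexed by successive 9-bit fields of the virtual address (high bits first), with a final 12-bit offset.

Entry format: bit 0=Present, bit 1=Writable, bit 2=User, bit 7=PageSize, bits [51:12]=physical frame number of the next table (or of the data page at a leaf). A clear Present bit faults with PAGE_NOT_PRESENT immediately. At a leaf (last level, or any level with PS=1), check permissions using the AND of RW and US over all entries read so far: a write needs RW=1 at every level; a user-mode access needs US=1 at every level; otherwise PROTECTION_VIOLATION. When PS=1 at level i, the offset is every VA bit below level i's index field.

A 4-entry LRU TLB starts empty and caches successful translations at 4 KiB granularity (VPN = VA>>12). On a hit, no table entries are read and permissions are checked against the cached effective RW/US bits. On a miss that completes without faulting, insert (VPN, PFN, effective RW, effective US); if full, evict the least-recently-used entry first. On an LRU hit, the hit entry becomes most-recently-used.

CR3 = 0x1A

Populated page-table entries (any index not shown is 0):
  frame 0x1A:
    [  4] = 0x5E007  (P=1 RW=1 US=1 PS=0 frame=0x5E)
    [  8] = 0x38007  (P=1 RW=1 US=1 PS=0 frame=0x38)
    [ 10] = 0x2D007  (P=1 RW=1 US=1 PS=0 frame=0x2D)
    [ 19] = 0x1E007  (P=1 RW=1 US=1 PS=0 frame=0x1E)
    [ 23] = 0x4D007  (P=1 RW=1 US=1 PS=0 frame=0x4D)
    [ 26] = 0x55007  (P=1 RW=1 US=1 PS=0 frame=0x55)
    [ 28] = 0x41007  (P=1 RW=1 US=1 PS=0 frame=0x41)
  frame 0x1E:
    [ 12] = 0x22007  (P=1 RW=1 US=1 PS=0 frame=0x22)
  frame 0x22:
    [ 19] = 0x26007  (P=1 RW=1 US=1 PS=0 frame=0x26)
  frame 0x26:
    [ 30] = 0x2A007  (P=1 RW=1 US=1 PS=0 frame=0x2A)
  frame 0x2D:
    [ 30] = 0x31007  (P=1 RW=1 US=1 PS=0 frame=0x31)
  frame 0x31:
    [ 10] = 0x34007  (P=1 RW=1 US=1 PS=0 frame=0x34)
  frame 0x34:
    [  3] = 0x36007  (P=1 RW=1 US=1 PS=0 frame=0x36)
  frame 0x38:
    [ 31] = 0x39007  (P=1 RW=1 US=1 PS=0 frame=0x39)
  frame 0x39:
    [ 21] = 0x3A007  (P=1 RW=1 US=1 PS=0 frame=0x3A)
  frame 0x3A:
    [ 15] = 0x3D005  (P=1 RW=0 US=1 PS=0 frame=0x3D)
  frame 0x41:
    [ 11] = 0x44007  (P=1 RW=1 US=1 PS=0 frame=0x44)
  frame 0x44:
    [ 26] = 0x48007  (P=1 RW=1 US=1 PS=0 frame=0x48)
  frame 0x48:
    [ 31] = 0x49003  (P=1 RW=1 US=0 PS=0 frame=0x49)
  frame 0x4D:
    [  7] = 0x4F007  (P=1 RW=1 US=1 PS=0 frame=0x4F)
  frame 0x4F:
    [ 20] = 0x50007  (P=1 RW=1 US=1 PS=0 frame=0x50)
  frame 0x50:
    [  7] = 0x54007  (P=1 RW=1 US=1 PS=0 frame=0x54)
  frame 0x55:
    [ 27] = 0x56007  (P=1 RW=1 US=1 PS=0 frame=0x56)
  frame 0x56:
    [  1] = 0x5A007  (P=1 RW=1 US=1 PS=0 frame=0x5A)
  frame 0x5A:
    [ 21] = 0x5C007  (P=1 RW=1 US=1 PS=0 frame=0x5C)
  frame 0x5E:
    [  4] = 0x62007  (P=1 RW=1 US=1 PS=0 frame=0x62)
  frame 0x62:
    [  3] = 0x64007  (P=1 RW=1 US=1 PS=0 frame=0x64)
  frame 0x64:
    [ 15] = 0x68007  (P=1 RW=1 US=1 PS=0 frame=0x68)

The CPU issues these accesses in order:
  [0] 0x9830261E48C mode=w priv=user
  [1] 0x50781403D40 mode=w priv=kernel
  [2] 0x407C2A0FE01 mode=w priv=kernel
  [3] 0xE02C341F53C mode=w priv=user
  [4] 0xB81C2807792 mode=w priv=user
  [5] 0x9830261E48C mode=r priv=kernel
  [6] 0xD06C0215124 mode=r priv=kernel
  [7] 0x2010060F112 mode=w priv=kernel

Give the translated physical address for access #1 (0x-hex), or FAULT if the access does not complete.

Walk each access:
#0 VA=0x9830261E48C (w,user):
  lvl0: tbl 0x1A, slot 19 ⇒ 0x1E007 (P1/RW1/US1/PS0)
  lvl1: tbl 0x1E, slot 12 ⇒ 0x22007 (P1/RW1/US1/PS0)
  lvl2: tbl 0x22, slot 19 ⇒ 0x26007 (P1/RW1/US1/PS0)
  lvl3: tbl 0x26, slot 30 ⇒ 0x2A007 (P1/RW1/US1/PS0)
  ✓ 0x2A48C  — 4 lookups
#1 VA=0x50781403D40 (w,kernel):
  lvl0: tbl 0x1A, slot 10 ⇒ 0x2D007 (P1/RW1/US1/PS0)
  lvl1: tbl 0x2D, slot 30 ⇒ 0x31007 (P1/RW1/US1/PS0)
  lvl2: tbl 0x31, slot 10 ⇒ 0x34007 (P1/RW1/US1/PS0)
  lvl3: tbl 0x34, slot 3 ⇒ 0x36007 (P1/RW1/US1/PS0)
  ✓ 0x36D40  — 4 lookups
#2 VA=0x407C2A0FE01 (w,kernel):
  lvl0: tbl 0x1A, slot 8 ⇒ 0x38007 (P1/RW1/US1/PS0)
  lvl1: tbl 0x38, slot 31 ⇒ 0x39007 (P1/RW1/US1/PS0)
  lvl2: tbl 0x39, slot 21 ⇒ 0x3A007 (P1/RW1/US1/PS0)
  lvl3: tbl 0x3A, slot 15 ⇒ 0x3D005 (P1/RW0/US1/PS0)
  ⇒ fault: PROTECTION_VIOLATION  — 4 lookups
#3 VA=0xE02C341F53C (w,user):
  lvl0: tbl 0x1A, slot 28 ⇒ 0x41007 (P1/RW1/US1/PS0)
  lvl1: tbl 0x41, slot 11 ⇒ 0x44007 (P1/RW1/US1/PS0)
  lvl2: tbl 0x44, slot 26 ⇒ 0x48007 (P1/RW1/US1/PS0)
  lvl3: tbl 0x48, slot 31 ⇒ 0x49003 (P1/RW1/US0/PS0)
  ⇒ fault: PROTECTION_VIOLATION  — 4 lookups
#4 VA=0xB81C2807792 (w,user):
  lvl0: tbl 0x1A, slot 23 ⇒ 0x4D007 (P1/RW1/US1/PS0)
  lvl1: tbl 0x4D, slot 7 ⇒ 0x4F007 (P1/RW1/US1/PS0)
  lvl2: tbl 0x4F, slot 20 ⇒ 0x50007 (P1/RW1/US1/PS0)
  lvl3: tbl 0x50, slot 7 ⇒ 0x54007 (P1/RW1/US1/PS0)
  ✓ 0x54792  — 4 lookups
#5 VA=0x9830261E48C (r,kernel):
  TLB hit vpn=0x9830261E → PA=0x2A48C
#6 VA=0xD06C0215124 (r,kernel):
  lvl0: tbl 0x1A, slot 26 ⇒ 0x55007 (P1/RW1/US1/PS0)
  lvl1: tbl 0x55, slot 27 ⇒ 0x56007 (P1/RW1/US1/PS0)
  lvl2: tbl 0x56, slot 1 ⇒ 0x5A007 (P1/RW1/US1/PS0)
  lvl3: tbl 0x5A, slot 21 ⇒ 0x5C007 (P1/RW1/US1/PS0)
  ✓ 0x5C124  — 4 lookups
#7 VA=0x2010060F112 (w,kernel):
  lvl0: tbl 0x1A, slot 4 ⇒ 0x5E007 (P1/RW1/US1/PS0)
  lvl1: tbl 0x5E, slot 4 ⇒ 0x62007 (P1/RW1/US1/PS0)
  lvl2: tbl 0x62, slot 3 ⇒ 0x64007 (P1/RW1/US1/PS0)
  lvl3: tbl 0x64, slot 15 ⇒ 0x68007 (P1/RW1/US1/PS0)
  ✓ 0x68112  — 4 lookups

Access #1 PA: 0x36D40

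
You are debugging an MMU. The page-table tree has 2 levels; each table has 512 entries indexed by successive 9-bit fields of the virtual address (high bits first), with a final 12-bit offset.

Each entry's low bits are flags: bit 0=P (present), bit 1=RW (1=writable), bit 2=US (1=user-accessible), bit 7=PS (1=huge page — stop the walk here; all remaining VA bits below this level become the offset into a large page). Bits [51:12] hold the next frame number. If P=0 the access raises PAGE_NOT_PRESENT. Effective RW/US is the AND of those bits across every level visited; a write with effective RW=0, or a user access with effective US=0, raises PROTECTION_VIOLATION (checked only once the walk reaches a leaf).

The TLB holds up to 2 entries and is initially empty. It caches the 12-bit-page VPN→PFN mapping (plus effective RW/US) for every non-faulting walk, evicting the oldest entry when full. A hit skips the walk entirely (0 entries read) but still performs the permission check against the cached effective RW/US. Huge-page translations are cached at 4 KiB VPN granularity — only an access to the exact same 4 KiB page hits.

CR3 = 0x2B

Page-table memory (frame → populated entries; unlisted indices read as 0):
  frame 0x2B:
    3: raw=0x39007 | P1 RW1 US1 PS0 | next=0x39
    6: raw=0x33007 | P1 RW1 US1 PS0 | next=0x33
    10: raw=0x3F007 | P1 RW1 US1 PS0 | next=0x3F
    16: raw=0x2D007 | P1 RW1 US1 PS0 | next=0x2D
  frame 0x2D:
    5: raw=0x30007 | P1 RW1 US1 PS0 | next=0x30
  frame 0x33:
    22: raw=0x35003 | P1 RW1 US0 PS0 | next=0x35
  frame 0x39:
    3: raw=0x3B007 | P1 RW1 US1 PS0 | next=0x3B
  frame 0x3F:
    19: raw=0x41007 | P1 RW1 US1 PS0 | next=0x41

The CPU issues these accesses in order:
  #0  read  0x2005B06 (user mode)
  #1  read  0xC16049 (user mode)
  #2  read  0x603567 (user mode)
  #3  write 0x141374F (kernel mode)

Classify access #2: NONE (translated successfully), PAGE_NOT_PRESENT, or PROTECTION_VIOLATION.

Trace:
#0 VA=0x2005B06 (r,user):
  L0 @0x2B[16] → 0x2D007  P=1,RW=1,US=1,PS=0
  L1 @0x2D[5] → 0x30007  P=1,RW=1,US=1,PS=0
  → PA=0x30B06  (2 entries read)
#1 VA=0xC16049 (r,user):
  L0 @0x2B[6] → 0x33007  P=1,RW=1,US=1,PS=0
  L1 @0x33[22] → 0x35003  P=1,RW=1,US=0,PS=0
  → PROTECTION_VIOLATION  (2 entries read)
#2 VA=0x603567 (r,user):
  L0 @0x2B[3] → 0x39007  P=1,RW=1,US=1,PS=0
  L1 @0x39[3] → 0x3B007  P=1,RW=1,US=1,PS=0
  → PA=0x3B567  (2 entries read)
#3 VA=0x141374F (w,kernel):
  L0 @0x2B[10] → 0x3F007  P=1,RW=1,US=1,PS=0
  L1 @0x3F[19] → 0x41007  P=1,RW=1,US=1,PS=0
  → PA=0x4174F  (2 entries read)

Access #2 fault: NONE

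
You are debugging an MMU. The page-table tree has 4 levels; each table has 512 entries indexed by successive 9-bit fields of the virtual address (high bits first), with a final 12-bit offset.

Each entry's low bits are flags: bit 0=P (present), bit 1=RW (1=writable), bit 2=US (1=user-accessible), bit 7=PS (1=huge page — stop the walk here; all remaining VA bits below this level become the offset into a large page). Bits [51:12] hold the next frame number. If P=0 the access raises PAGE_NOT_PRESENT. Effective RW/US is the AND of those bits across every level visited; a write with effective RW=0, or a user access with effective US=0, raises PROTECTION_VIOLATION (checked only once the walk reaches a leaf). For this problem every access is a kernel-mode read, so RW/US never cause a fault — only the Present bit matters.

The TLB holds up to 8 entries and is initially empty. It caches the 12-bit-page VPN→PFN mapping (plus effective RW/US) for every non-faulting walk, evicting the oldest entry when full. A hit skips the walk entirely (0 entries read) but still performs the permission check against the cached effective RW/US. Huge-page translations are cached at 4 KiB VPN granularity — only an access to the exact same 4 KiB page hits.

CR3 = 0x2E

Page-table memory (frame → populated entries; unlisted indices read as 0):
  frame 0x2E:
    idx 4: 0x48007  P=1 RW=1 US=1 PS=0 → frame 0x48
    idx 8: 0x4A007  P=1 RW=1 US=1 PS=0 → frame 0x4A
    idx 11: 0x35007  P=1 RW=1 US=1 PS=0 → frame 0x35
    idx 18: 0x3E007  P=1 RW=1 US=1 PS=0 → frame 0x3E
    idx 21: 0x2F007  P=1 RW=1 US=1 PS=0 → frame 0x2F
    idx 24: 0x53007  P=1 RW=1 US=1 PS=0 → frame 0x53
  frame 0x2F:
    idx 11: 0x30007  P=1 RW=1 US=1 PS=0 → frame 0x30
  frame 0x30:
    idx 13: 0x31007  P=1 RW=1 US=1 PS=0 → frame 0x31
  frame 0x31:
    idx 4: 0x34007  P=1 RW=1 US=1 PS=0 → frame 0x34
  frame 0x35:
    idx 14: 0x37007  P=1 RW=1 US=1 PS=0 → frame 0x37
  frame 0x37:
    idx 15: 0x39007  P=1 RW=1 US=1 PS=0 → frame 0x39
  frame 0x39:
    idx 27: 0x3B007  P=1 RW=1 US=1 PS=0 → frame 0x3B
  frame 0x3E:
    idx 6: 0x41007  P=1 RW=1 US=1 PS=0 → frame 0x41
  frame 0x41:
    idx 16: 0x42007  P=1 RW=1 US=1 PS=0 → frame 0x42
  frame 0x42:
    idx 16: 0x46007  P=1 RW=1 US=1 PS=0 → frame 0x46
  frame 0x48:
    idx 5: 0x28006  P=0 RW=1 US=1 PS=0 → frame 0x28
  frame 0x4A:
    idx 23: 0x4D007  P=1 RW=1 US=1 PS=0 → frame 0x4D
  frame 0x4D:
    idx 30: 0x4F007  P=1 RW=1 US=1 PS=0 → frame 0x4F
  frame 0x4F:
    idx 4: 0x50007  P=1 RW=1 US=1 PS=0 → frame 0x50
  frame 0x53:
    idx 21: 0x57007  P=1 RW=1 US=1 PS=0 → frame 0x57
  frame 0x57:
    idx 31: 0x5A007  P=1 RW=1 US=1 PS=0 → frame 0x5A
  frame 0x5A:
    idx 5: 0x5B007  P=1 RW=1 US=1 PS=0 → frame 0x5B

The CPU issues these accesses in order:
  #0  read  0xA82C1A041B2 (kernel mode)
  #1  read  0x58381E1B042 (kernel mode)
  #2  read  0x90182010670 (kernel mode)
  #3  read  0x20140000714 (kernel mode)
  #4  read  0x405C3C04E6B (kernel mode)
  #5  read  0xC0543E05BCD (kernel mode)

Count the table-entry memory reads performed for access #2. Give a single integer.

Trace:
#0 VA=0xA82C1A041B2 (r,kernel):
  lvl0: tbl 0x2E, slot 21 ⇒ 0x2F007 (P1/RW1/US1/PS0)
  lvl1: tbl 0x2F, slot 11 ⇒ 0x30007 (P1/RW1/US1/PS0)
  lvl2: tbl 0x30, slot 13 ⇒ 0x31007 (P1/RW1/US1/PS0)
  lvl3: tbl 0x31, slot 4 ⇒ 0x34007 (P1/RW1/US1/PS0)
  → PA=0x341B2  (4 entries read)
#1 VA=0x58381E1B042 (r,kernel):
  lvl0: tbl 0x2E, slot 11 ⇒ 0x35007 (P1/RW1/US1/PS0)
  lvl1: tbl 0x35, slot 14 ⇒ 0x37007 (P1/RW1/US1/PS0)
  lvl2: tbl 0x37, slot 15 ⇒ 0x39007 (P1/RW1/US1/PS0)
  lvl3: tbl 0x39, slot 27 ⇒ 0x3B007 (P1/RW1/US1/PS0)
  → PA=0x3B042  (4 entries read)
#2 VA=0x90182010670 (r,kernel):
  lvl0: tbl 0x2E, slot 18 ⇒ 0x3E007 (P1/RW1/US1/PS0)
  lvl1: tbl 0x3E, slot 6 ⇒ 0x41007 (P1/RW1/US1/PS0)
  lvl2: tbl 0x41, slot 16 ⇒ 0x42007 (P1/RW1/US1/PS0)
  lvl3: tbl 0x42, slot 16 ⇒ 0x46007 (P1/RW1/US1/PS0)
  → PA=0x46670  (4 entries read)
#3 VA=0x20140000714 (r,kernel):
  lvl0: tbl 0x2E, slot 4 ⇒ 0x48007 (P1/RW1/US1/PS0)
  lvl1: tbl 0x48, slot 5 ⇒ 0x28006 (P0/RW1/US1/PS0)
  ✗ PAGE_NOT_PRESENT  [2 reads]
#4 VA=0x405C3C04E6B (r,kernel):
  lvl0: tbl 0x2E, slot 8 ⇒ 0x4A007 (P1/RW1/US1/PS0)
  lvl1: tbl 0x4A, slot 23 ⇒ 0x4D007 (P1/RW1/US1/PS0)
  lvl2: tbl 0x4D, slot 30 ⇒ 0x4F007 (P1/RW1/US1/PS0)
  lvl3: tbl 0x4F, slot 4 ⇒ 0x50007 (P1/RW1/US1/PS0)
  → PA=0x50E6B  (4 entries read)
#5 VA=0xC0543E05BCD (r,kernel):
  lvl0: tbl 0x2E, slot 24 ⇒ 0x53007 (P1/RW1/US1/PS0)
  lvl1: tbl 0x53, slot 21 ⇒ 0x57007 (P1/RW1/US1/PS0)
  lvl2: tbl 0x57, slot 31 ⇒ 0x5A007 (P1/RW1/US1/PS0)
  lvl3: tbl 0x5A, slot 5 ⇒ 0x5B007 (P1/RW1/US1/PS0)
  → PA=0x5BBCD  (4 entries read)

Entries read for #2: 4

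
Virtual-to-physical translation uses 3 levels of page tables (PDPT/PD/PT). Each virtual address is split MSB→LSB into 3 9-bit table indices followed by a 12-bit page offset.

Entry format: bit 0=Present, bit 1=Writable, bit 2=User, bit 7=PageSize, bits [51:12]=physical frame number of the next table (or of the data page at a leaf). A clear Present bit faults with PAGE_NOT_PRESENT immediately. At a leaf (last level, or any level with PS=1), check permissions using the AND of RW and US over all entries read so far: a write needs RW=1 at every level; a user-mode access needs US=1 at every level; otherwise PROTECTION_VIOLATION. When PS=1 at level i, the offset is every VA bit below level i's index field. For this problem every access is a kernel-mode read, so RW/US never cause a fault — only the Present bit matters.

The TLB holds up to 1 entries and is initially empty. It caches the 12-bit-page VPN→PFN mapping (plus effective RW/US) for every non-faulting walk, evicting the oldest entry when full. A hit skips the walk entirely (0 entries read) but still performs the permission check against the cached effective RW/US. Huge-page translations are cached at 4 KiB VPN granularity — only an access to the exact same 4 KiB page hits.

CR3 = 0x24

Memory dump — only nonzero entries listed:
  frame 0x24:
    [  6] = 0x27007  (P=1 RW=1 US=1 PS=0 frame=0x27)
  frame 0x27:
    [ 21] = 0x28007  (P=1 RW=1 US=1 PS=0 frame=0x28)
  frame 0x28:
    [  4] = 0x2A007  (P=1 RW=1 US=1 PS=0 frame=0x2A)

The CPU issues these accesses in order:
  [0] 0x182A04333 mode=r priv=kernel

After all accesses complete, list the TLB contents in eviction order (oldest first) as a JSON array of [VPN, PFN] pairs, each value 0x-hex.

Walk each access:
#0 VA=0x182A04333 (r,kernel):
  L0 @0x24[6] → 0x27007  P=1,RW=1,US=1,PS=0
  L1 @0x27[21] → 0x28007  P=1,RW=1,US=1,PS=0
  L2 @0x28[4] → 0x2A007  P=1,RW=1,US=1,PS=0
  ⇒ phys 0x2A333  [3 reads]

TLB: [["0x182A04", "0x2A"]]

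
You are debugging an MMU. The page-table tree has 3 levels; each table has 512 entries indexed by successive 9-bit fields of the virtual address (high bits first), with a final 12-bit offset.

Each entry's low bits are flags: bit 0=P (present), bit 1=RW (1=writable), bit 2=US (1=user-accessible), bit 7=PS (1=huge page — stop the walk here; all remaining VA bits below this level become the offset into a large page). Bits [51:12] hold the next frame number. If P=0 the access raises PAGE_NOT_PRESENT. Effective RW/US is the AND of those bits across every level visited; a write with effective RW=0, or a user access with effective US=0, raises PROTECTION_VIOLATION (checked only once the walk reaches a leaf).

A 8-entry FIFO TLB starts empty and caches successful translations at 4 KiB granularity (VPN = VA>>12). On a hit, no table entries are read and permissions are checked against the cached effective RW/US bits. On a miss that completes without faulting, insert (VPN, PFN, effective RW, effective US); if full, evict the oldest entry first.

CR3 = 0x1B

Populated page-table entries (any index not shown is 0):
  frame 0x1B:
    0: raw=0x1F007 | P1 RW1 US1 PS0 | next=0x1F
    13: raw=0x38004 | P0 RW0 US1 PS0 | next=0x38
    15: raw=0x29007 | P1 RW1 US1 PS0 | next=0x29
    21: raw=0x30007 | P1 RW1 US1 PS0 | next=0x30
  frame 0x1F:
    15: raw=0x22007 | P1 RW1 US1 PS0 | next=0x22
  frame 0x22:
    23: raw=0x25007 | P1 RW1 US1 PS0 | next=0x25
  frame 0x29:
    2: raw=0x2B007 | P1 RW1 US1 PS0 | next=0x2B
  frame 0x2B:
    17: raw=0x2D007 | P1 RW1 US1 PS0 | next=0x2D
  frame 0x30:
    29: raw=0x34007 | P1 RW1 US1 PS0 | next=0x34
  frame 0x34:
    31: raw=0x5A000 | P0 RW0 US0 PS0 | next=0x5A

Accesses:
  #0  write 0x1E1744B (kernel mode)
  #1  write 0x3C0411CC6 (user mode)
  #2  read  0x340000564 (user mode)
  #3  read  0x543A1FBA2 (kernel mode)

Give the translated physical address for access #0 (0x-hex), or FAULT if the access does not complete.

Per-access translation:
#0 VA=0x1E1744B (w,kernel):
  lvl0: tbl 0x1B, slot 0 ⇒ 0x1F007 (P1/RW1/US1/PS0)
  lvl1: tbl 0x1F, slot 15 ⇒ 0x22007 (P1/RW1/US1/PS0)
  lvl2: tbl 0x22, slot 23 ⇒ 0x25007 (P1/RW1/US1/PS0)
  → PA=0x2544B  (3 entries read)
#1 VA=0x3C0411CC6 (w,user):
  lvl0: tbl 0x1B, slot 15 ⇒ 0x29007 (P1/RW1/US1/PS0)
  lvl1: tbl 0x29, slot 2 ⇒ 0x2B007 (P1/RW1/US1/PS0)
  lvl2: tbl 0x2B, slot 17 ⇒ 0x2D007 (P1/RW1/US1/PS0)
  → PA=0x2DCC6  (3 entries read)
#2 VA=0x340000564 (r,user):
  lvl0: tbl 0x1B, slot 13 ⇒ 0x38004 (P0/RW0/US1/PS0)
  → PAGE_NOT_PRESENT  (1 entries read)
#3 VA=0x543A1FBA2 (r,kernel):
  lvl0: tbl 0x1B, slot 21 ⇒ 0x30007 (P1/RW1/US1/PS0)
  lvl1: tbl 0x30, slot 29 ⇒ 0x34007 (P1/RW1/US1/PS0)
  lvl2: tbl 0x34, slot 31 ⇒ 0x5A000 (P0/RW0/US0/PS0)
  → PAGE_NOT_PRESENT  (3 entries read)

Access #0 PA: 0x2544B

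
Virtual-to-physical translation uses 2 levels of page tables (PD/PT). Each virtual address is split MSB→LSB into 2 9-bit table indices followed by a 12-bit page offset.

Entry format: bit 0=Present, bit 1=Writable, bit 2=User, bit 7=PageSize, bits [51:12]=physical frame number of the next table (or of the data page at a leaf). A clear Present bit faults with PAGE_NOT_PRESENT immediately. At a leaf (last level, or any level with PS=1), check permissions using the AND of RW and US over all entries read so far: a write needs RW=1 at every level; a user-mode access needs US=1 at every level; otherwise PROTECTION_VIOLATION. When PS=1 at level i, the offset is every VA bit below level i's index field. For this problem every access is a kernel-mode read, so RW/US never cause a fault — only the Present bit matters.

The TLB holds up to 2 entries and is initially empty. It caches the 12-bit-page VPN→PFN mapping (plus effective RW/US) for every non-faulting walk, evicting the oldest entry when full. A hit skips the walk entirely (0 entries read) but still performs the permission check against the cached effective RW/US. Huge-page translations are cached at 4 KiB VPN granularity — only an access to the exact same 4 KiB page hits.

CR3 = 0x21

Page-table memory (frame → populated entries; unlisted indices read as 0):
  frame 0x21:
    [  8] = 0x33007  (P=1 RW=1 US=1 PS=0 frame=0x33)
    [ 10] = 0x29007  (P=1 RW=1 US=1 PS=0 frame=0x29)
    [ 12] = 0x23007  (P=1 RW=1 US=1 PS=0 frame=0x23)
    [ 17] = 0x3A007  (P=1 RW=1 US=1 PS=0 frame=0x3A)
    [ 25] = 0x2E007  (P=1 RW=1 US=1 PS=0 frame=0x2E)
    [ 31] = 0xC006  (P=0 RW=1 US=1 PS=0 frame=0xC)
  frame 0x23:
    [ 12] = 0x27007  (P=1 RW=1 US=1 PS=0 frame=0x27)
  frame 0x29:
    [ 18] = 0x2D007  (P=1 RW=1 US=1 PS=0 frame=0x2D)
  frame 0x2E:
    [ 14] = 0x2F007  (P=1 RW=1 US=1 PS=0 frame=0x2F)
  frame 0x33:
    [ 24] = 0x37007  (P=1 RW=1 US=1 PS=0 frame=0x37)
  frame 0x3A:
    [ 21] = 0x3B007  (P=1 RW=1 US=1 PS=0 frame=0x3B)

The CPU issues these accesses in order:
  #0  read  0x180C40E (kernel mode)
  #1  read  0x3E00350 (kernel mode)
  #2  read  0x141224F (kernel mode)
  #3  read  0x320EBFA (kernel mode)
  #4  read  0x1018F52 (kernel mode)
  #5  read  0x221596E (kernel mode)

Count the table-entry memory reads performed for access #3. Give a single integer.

Walk each access:
#0 VA=0x180C40E (r,kernel):
  L0 @0x21[12] → 0x23007  P=1,RW=1,US=1,PS=0
  L1 @0x23[12] → 0x27007  P=1,RW=1,US=1,PS=0
  ✓ 0x2740E  — 2 lookups
#1 VA=0x3E00350 (r,kernel):
  L0 @0x21[31] → 0xC006  P=0,RW=1,US=1,PS=0
  → PAGE_NOT_PRESENT  (1 entries read)
#2 VA=0x141224F (r,kernel):
  L0 @0x21[10] → 0x29007  P=1,RW=1,US=1,PS=0
  L1 @0x29[18] → 0x2D007  P=1,RW=1,US=1,PS=0
  ✓ 0x2D24F  — 2 lookups
#3 VA=0x320EBFA (r,kernel):
  L0 @0x21[25] → 0x2E007  P=1,RW=1,US=1,PS=0
  L1 @0x2E[14] → 0x2F007  P=1,RW=1,US=1,PS=0
  ✓ 0x2FBFA  — 2 lookups
#4 VA=0x1018F52 (r,kernel):
  L0 @0x21[8] → 0x33007  P=1,RW=1,US=1,PS=0
  L1 @0x33[24] → 0x37007  P=1,RW=1,US=1,PS=0
  ✓ 0x37F52  — 2 lookups
#5 VA=0x221596E (r,kernel):
  L0 @0x21[17] → 0x3A007  P=1,RW=1,US=1,PS=0
  L1 @0x3A[21] → 0x3B007  P=1,RW=1,US=1,PS=0
  ✓ 0x3B96E  — 2 lookups

Entries read for #3: 2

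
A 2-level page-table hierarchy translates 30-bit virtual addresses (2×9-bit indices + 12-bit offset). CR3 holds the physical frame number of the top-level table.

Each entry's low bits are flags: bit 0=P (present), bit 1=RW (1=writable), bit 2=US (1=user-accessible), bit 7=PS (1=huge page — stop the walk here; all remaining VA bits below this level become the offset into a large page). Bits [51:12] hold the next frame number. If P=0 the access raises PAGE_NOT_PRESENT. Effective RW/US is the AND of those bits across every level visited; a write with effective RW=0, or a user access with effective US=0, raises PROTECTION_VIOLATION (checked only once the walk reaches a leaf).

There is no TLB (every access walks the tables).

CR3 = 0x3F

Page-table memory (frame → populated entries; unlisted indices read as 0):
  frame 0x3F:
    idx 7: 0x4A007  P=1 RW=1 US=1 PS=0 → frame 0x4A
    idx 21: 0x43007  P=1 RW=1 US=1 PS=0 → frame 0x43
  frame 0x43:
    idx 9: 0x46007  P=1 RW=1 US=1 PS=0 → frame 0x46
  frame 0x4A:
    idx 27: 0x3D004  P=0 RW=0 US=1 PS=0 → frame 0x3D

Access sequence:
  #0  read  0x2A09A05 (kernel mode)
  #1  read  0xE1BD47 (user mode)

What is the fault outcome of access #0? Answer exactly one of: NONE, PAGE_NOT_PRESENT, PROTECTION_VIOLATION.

Trace:
#0 VA=0x2A09A05 (r,kernel):
  L0 @0x3F[21] → 0x43007  P=1,RW=1,US=1,PS=0
  L1 @0x43[9] → 0x46007  P=1,RW=1,US=1,PS=0
  ✓ 0x46A05  — 2 lookups
#1 VA=0xE1BD47 (r,user):
  L0 @0x3F[7] → 0x4A007  P=1,RW=1,US=1,PS=0
  L1 @0x4A[27] → 0x3D004  P=0,RW=0,US=1,PS=0
  → PAGE_NOT_PRESENT  (2 entries read)

Access #0 fault: NONE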